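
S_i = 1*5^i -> [1, 5, 25, 125, 625]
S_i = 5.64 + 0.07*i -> [5.64, 5.71, 5.78, 5.85, 5.92]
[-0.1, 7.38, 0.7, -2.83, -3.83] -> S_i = Random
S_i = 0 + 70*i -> [0, 70, 140, 210, 280]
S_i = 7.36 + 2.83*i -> [7.36, 10.19, 13.02, 15.85, 18.68]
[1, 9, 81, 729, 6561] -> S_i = 1*9^i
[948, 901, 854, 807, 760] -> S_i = 948 + -47*i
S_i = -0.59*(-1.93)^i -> [-0.59, 1.14, -2.2, 4.24, -8.19]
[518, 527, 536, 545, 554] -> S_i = 518 + 9*i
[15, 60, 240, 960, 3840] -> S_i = 15*4^i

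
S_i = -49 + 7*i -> [-49, -42, -35, -28, -21]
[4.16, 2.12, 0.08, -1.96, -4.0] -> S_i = 4.16 + -2.04*i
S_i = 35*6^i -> [35, 210, 1260, 7560, 45360]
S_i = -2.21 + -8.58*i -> [-2.21, -10.79, -19.37, -27.95, -36.53]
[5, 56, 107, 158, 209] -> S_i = 5 + 51*i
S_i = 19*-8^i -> [19, -152, 1216, -9728, 77824]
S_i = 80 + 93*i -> [80, 173, 266, 359, 452]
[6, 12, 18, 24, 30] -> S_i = 6 + 6*i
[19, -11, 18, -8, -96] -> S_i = Random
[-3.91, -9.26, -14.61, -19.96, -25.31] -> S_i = -3.91 + -5.35*i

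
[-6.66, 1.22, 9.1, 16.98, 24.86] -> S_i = -6.66 + 7.88*i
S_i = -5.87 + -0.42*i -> [-5.87, -6.29, -6.71, -7.13, -7.55]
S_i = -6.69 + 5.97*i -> [-6.69, -0.72, 5.25, 11.22, 17.19]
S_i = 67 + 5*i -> [67, 72, 77, 82, 87]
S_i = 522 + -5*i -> [522, 517, 512, 507, 502]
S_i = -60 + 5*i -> [-60, -55, -50, -45, -40]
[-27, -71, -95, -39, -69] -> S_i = Random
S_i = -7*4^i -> [-7, -28, -112, -448, -1792]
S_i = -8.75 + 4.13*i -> [-8.75, -4.62, -0.49, 3.64, 7.77]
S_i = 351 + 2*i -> [351, 353, 355, 357, 359]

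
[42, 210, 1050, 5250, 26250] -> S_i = 42*5^i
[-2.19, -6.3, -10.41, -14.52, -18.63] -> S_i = -2.19 + -4.11*i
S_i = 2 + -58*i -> [2, -56, -114, -172, -230]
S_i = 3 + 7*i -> [3, 10, 17, 24, 31]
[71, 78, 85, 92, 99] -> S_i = 71 + 7*i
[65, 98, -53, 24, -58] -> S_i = Random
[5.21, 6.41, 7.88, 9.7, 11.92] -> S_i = 5.21*1.23^i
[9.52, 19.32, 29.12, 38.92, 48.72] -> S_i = 9.52 + 9.80*i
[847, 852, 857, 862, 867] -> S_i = 847 + 5*i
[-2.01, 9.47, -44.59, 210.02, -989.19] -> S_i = -2.01*(-4.71)^i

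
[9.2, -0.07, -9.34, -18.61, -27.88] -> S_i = 9.20 + -9.27*i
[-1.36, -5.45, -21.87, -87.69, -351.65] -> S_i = -1.36*4.01^i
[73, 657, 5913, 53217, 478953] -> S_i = 73*9^i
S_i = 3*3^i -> [3, 9, 27, 81, 243]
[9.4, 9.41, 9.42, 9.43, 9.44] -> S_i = 9.40 + 0.01*i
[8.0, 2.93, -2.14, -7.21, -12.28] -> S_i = 8.00 + -5.07*i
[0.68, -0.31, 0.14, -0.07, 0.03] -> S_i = 0.68*(-0.46)^i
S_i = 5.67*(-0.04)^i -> [5.67, -0.23, 0.01, -0.0, 0.0]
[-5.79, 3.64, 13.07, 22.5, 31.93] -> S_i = -5.79 + 9.43*i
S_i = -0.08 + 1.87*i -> [-0.08, 1.79, 3.66, 5.53, 7.4]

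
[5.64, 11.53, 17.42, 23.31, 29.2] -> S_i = 5.64 + 5.89*i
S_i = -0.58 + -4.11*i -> [-0.58, -4.69, -8.8, -12.91, -17.02]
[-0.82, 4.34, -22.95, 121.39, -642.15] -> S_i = -0.82*(-5.29)^i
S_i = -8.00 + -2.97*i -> [-8.0, -10.97, -13.94, -16.91, -19.88]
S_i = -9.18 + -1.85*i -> [-9.18, -11.03, -12.88, -14.73, -16.58]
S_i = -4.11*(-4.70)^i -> [-4.11, 19.32, -90.79, 426.71, -2005.55]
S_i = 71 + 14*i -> [71, 85, 99, 113, 127]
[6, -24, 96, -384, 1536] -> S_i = 6*-4^i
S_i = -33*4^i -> [-33, -132, -528, -2112, -8448]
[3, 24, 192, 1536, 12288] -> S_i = 3*8^i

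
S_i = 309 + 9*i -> [309, 318, 327, 336, 345]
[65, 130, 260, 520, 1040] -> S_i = 65*2^i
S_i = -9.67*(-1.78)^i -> [-9.67, 17.21, -30.64, 54.54, -97.07]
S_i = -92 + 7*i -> [-92, -85, -78, -71, -64]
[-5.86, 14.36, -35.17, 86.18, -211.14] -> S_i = -5.86*(-2.45)^i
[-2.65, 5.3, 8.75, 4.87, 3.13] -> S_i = Random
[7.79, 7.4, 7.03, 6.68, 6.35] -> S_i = 7.79*0.95^i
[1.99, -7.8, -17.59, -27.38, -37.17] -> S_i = 1.99 + -9.79*i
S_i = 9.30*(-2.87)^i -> [9.3, -26.69, 76.6, -219.85, 630.97]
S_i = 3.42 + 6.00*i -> [3.42, 9.42, 15.42, 21.42, 27.42]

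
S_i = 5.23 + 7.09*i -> [5.23, 12.32, 19.41, 26.5, 33.59]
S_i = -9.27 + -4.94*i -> [-9.27, -14.21, -19.15, -24.09, -29.03]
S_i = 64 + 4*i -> [64, 68, 72, 76, 80]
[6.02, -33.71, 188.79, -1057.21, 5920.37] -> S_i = 6.02*(-5.60)^i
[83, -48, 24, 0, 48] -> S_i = Random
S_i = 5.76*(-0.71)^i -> [5.76, -4.09, 2.9, -2.06, 1.46]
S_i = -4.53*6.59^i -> [-4.53, -29.85, -196.73, -1296.45, -8543.58]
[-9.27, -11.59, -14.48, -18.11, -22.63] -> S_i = -9.27*1.25^i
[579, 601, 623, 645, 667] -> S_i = 579 + 22*i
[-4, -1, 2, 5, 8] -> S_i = -4 + 3*i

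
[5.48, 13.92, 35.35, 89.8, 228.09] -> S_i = 5.48*2.54^i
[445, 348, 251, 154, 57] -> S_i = 445 + -97*i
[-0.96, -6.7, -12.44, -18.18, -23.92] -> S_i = -0.96 + -5.74*i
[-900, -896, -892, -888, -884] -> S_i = -900 + 4*i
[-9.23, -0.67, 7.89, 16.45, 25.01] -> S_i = -9.23 + 8.56*i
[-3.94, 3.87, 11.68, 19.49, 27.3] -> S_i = -3.94 + 7.81*i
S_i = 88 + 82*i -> [88, 170, 252, 334, 416]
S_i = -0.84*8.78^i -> [-0.84, -7.38, -64.75, -568.54, -4991.8]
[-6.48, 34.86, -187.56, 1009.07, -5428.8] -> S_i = -6.48*(-5.38)^i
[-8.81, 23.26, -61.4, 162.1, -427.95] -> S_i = -8.81*(-2.64)^i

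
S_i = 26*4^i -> [26, 104, 416, 1664, 6656]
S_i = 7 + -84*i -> [7, -77, -161, -245, -329]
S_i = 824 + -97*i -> [824, 727, 630, 533, 436]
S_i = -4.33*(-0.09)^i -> [-4.33, 0.39, -0.04, 0.0, -0.0]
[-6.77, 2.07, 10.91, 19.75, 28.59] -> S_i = -6.77 + 8.84*i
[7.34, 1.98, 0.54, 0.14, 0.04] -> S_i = 7.34*0.27^i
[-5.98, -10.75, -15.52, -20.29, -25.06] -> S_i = -5.98 + -4.77*i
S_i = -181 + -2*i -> [-181, -183, -185, -187, -189]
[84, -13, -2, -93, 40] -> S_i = Random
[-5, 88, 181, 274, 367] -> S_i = -5 + 93*i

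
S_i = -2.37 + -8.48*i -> [-2.37, -10.85, -19.33, -27.81, -36.29]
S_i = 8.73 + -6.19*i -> [8.73, 2.54, -3.65, -9.84, -16.03]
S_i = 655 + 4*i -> [655, 659, 663, 667, 671]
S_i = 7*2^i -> [7, 14, 28, 56, 112]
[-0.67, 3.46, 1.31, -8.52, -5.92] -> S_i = Random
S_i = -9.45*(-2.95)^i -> [-9.45, 27.88, -82.24, 242.6, -715.68]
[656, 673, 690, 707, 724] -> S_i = 656 + 17*i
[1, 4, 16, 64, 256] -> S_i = 1*4^i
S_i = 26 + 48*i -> [26, 74, 122, 170, 218]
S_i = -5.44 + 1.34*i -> [-5.44, -4.1, -2.76, -1.42, -0.08]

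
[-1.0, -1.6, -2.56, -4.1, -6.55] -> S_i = -1.00*1.60^i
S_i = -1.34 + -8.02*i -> [-1.34, -9.36, -17.38, -25.4, -33.42]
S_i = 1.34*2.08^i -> [1.34, 2.79, 5.8, 12.06, 25.08]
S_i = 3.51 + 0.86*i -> [3.51, 4.37, 5.23, 6.09, 6.95]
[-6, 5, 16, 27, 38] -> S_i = -6 + 11*i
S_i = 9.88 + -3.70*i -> [9.88, 6.18, 2.48, -1.22, -4.92]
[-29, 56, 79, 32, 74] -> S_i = Random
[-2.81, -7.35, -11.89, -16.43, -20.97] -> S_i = -2.81 + -4.54*i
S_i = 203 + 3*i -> [203, 206, 209, 212, 215]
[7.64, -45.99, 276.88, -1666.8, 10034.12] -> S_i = 7.64*(-6.02)^i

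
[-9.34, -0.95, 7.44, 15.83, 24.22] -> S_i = -9.34 + 8.39*i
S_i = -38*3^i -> [-38, -114, -342, -1026, -3078]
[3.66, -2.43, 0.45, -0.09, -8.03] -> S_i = Random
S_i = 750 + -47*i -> [750, 703, 656, 609, 562]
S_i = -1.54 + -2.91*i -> [-1.54, -4.45, -7.36, -10.27, -13.18]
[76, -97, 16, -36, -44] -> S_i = Random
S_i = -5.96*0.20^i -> [-5.96, -1.19, -0.24, -0.05, -0.01]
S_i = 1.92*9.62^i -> [1.92, 18.47, 177.69, 1709.33, 16443.77]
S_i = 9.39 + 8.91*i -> [9.39, 18.3, 27.21, 36.12, 45.03]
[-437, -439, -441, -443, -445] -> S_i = -437 + -2*i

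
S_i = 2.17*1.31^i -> [2.17, 2.84, 3.72, 4.88, 6.39]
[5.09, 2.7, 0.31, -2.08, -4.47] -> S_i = 5.09 + -2.39*i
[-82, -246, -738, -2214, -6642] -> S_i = -82*3^i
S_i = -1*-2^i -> [-1, 2, -4, 8, -16]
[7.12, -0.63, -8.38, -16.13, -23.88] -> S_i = 7.12 + -7.75*i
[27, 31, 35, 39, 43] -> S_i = 27 + 4*i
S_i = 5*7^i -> [5, 35, 245, 1715, 12005]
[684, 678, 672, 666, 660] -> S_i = 684 + -6*i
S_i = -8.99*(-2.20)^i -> [-8.99, 19.78, -43.51, 95.73, -210.6]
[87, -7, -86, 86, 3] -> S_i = Random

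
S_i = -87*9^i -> [-87, -783, -7047, -63423, -570807]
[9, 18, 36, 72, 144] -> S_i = 9*2^i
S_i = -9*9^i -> [-9, -81, -729, -6561, -59049]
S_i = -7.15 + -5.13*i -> [-7.15, -12.28, -17.41, -22.54, -27.67]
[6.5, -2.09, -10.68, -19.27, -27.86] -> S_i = 6.50 + -8.59*i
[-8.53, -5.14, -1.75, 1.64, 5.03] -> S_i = -8.53 + 3.39*i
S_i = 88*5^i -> [88, 440, 2200, 11000, 55000]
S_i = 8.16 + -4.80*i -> [8.16, 3.36, -1.44, -6.24, -11.04]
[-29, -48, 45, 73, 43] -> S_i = Random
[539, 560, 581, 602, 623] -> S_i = 539 + 21*i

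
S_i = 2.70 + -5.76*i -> [2.7, -3.06, -8.82, -14.58, -20.34]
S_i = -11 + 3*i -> [-11, -8, -5, -2, 1]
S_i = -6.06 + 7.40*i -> [-6.06, 1.34, 8.74, 16.14, 23.54]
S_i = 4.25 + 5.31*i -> [4.25, 9.56, 14.87, 20.18, 25.49]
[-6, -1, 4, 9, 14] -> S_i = -6 + 5*i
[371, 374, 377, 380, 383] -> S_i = 371 + 3*i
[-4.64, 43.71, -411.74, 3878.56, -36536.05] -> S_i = -4.64*(-9.42)^i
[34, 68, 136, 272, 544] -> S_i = 34*2^i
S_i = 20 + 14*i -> [20, 34, 48, 62, 76]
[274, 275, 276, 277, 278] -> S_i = 274 + 1*i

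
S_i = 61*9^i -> [61, 549, 4941, 44469, 400221]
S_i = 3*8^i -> [3, 24, 192, 1536, 12288]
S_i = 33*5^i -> [33, 165, 825, 4125, 20625]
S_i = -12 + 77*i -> [-12, 65, 142, 219, 296]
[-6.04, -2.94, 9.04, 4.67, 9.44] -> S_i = Random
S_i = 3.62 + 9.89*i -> [3.62, 13.51, 23.4, 33.29, 43.18]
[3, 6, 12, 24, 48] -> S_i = 3*2^i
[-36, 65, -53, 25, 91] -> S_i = Random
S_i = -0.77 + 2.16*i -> [-0.77, 1.39, 3.55, 5.71, 7.87]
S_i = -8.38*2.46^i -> [-8.38, -20.61, -50.71, -124.75, -306.89]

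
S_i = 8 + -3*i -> [8, 5, 2, -1, -4]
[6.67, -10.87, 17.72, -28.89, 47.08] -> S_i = 6.67*(-1.63)^i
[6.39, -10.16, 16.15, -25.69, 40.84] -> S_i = 6.39*(-1.59)^i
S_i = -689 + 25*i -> [-689, -664, -639, -614, -589]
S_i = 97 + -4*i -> [97, 93, 89, 85, 81]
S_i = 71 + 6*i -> [71, 77, 83, 89, 95]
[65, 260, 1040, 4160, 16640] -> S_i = 65*4^i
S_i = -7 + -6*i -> [-7, -13, -19, -25, -31]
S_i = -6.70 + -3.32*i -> [-6.7, -10.02, -13.34, -16.66, -19.98]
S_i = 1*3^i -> [1, 3, 9, 27, 81]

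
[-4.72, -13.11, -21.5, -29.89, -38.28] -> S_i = -4.72 + -8.39*i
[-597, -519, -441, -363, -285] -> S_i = -597 + 78*i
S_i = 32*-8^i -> [32, -256, 2048, -16384, 131072]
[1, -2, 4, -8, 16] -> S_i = 1*-2^i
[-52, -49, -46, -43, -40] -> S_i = -52 + 3*i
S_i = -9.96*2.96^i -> [-9.96, -29.48, -87.27, -258.31, -764.59]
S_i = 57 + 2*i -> [57, 59, 61, 63, 65]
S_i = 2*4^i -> [2, 8, 32, 128, 512]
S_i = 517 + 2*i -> [517, 519, 521, 523, 525]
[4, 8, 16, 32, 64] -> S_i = 4*2^i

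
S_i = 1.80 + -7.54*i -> [1.8, -5.74, -13.28, -20.82, -28.36]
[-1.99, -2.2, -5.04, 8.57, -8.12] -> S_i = Random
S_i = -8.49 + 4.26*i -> [-8.49, -4.23, 0.03, 4.29, 8.55]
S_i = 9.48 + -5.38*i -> [9.48, 4.1, -1.28, -6.66, -12.04]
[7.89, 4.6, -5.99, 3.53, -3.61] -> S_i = Random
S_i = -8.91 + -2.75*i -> [-8.91, -11.66, -14.41, -17.16, -19.91]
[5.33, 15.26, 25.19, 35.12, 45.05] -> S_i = 5.33 + 9.93*i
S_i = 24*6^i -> [24, 144, 864, 5184, 31104]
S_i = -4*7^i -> [-4, -28, -196, -1372, -9604]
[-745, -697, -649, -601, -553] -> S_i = -745 + 48*i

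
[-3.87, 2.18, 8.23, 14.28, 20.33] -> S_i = -3.87 + 6.05*i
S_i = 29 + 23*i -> [29, 52, 75, 98, 121]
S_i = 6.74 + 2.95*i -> [6.74, 9.69, 12.64, 15.59, 18.54]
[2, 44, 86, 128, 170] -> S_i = 2 + 42*i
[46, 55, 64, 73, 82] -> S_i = 46 + 9*i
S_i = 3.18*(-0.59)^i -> [3.18, -1.88, 1.11, -0.65, 0.39]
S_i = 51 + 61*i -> [51, 112, 173, 234, 295]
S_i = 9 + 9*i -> [9, 18, 27, 36, 45]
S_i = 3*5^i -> [3, 15, 75, 375, 1875]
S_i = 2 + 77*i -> [2, 79, 156, 233, 310]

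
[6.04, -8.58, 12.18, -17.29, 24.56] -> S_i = 6.04*(-1.42)^i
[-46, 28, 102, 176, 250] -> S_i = -46 + 74*i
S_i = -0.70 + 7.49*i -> [-0.7, 6.79, 14.28, 21.77, 29.26]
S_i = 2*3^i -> [2, 6, 18, 54, 162]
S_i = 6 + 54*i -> [6, 60, 114, 168, 222]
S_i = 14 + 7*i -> [14, 21, 28, 35, 42]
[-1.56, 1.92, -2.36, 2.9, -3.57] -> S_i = -1.56*(-1.23)^i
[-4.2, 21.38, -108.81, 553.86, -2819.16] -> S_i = -4.20*(-5.09)^i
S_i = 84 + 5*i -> [84, 89, 94, 99, 104]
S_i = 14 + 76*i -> [14, 90, 166, 242, 318]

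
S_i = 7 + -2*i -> [7, 5, 3, 1, -1]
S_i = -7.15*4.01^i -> [-7.15, -28.67, -114.97, -461.04, -1848.77]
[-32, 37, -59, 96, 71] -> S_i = Random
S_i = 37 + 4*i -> [37, 41, 45, 49, 53]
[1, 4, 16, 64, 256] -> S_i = 1*4^i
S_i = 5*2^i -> [5, 10, 20, 40, 80]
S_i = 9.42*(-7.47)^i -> [9.42, -70.37, 525.64, -3926.56, 29331.43]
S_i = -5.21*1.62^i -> [-5.21, -8.44, -13.67, -22.15, -35.88]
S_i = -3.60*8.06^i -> [-3.6, -29.02, -233.87, -1884.98, -15192.97]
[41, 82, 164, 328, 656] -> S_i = 41*2^i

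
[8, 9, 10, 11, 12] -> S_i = 8 + 1*i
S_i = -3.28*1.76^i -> [-3.28, -5.77, -10.16, -17.88, -31.47]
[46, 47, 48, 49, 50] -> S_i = 46 + 1*i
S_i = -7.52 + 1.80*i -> [-7.52, -5.72, -3.92, -2.12, -0.32]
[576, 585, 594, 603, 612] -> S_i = 576 + 9*i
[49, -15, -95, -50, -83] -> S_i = Random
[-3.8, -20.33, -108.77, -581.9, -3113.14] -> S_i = -3.80*5.35^i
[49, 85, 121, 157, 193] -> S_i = 49 + 36*i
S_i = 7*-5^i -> [7, -35, 175, -875, 4375]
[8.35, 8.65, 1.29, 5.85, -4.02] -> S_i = Random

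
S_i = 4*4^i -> [4, 16, 64, 256, 1024]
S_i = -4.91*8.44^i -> [-4.91, -41.44, -349.76, -2951.95, -24914.45]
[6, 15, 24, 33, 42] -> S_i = 6 + 9*i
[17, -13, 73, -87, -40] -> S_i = Random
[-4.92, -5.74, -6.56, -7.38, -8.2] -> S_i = -4.92 + -0.82*i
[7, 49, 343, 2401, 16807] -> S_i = 7*7^i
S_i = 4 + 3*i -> [4, 7, 10, 13, 16]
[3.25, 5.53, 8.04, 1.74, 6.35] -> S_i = Random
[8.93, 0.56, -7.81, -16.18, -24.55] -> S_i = 8.93 + -8.37*i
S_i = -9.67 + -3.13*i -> [-9.67, -12.8, -15.93, -19.06, -22.19]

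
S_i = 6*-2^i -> [6, -12, 24, -48, 96]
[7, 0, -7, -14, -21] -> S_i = 7 + -7*i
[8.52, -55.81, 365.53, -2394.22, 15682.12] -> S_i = 8.52*(-6.55)^i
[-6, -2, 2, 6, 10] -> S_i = -6 + 4*i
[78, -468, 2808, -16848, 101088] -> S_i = 78*-6^i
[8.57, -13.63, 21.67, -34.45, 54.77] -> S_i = 8.57*(-1.59)^i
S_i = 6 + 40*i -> [6, 46, 86, 126, 166]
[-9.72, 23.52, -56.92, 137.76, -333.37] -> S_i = -9.72*(-2.42)^i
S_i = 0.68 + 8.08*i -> [0.68, 8.76, 16.84, 24.92, 33.0]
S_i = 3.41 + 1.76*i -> [3.41, 5.17, 6.93, 8.69, 10.45]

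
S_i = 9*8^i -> [9, 72, 576, 4608, 36864]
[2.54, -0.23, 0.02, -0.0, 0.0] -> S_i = 2.54*(-0.09)^i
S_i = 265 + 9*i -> [265, 274, 283, 292, 301]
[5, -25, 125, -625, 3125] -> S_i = 5*-5^i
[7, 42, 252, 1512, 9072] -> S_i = 7*6^i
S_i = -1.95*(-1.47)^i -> [-1.95, 2.87, -4.21, 6.19, -9.11]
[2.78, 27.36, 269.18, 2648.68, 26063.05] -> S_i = 2.78*9.84^i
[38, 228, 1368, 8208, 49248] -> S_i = 38*6^i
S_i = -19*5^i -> [-19, -95, -475, -2375, -11875]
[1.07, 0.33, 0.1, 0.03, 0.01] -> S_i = 1.07*0.31^i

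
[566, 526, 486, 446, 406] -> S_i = 566 + -40*i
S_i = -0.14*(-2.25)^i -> [-0.14, 0.32, -0.71, 1.59, -3.59]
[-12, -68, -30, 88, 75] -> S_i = Random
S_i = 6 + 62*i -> [6, 68, 130, 192, 254]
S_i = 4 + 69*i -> [4, 73, 142, 211, 280]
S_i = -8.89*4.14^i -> [-8.89, -36.8, -152.37, -630.82, -2611.58]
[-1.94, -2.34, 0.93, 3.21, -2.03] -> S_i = Random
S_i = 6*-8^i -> [6, -48, 384, -3072, 24576]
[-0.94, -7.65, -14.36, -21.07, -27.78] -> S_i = -0.94 + -6.71*i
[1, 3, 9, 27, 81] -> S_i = 1*3^i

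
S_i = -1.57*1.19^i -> [-1.57, -1.87, -2.22, -2.65, -3.15]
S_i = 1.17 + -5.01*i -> [1.17, -3.84, -8.85, -13.86, -18.87]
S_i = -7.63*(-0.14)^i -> [-7.63, 1.07, -0.15, 0.02, -0.0]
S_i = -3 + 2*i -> [-3, -1, 1, 3, 5]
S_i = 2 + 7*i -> [2, 9, 16, 23, 30]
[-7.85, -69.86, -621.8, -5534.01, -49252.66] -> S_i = -7.85*8.90^i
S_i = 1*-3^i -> [1, -3, 9, -27, 81]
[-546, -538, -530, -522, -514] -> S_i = -546 + 8*i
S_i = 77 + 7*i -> [77, 84, 91, 98, 105]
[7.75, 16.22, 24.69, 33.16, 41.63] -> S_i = 7.75 + 8.47*i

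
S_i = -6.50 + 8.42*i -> [-6.5, 1.92, 10.34, 18.76, 27.18]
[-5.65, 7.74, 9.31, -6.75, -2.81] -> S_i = Random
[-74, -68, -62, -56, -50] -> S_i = -74 + 6*i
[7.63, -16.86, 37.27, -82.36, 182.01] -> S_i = 7.63*(-2.21)^i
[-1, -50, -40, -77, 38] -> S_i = Random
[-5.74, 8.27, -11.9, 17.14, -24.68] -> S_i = -5.74*(-1.44)^i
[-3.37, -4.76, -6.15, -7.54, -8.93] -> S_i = -3.37 + -1.39*i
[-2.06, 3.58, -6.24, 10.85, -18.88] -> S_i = -2.06*(-1.74)^i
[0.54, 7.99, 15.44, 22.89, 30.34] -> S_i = 0.54 + 7.45*i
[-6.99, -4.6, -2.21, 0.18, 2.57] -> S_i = -6.99 + 2.39*i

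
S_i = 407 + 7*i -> [407, 414, 421, 428, 435]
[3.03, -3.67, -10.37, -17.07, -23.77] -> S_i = 3.03 + -6.70*i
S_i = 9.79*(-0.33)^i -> [9.79, -3.23, 1.07, -0.35, 0.12]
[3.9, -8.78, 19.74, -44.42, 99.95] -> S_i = 3.90*(-2.25)^i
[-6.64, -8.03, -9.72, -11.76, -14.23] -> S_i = -6.64*1.21^i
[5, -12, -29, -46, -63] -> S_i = 5 + -17*i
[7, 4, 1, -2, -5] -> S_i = 7 + -3*i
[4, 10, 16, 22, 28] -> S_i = 4 + 6*i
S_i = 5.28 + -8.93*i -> [5.28, -3.65, -12.58, -21.51, -30.44]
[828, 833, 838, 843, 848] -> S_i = 828 + 5*i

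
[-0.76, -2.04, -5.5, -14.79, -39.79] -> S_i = -0.76*2.69^i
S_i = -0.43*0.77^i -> [-0.43, -0.33, -0.25, -0.2, -0.15]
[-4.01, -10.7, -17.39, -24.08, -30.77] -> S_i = -4.01 + -6.69*i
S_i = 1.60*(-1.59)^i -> [1.6, -2.54, 4.04, -6.43, 10.23]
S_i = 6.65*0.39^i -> [6.65, 2.59, 1.01, 0.39, 0.15]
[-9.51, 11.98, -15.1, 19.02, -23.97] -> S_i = -9.51*(-1.26)^i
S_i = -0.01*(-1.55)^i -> [-0.01, 0.02, -0.02, 0.04, -0.06]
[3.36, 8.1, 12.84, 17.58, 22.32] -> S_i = 3.36 + 4.74*i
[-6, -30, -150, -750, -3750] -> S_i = -6*5^i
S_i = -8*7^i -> [-8, -56, -392, -2744, -19208]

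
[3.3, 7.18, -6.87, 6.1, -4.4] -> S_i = Random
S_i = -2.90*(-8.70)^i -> [-2.9, 25.23, -219.5, 1909.66, -16614.03]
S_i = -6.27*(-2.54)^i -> [-6.27, 15.93, -40.45, 102.75, -260.98]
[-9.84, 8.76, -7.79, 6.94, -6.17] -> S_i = -9.84*(-0.89)^i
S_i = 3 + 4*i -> [3, 7, 11, 15, 19]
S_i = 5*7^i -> [5, 35, 245, 1715, 12005]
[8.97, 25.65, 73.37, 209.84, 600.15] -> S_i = 8.97*2.86^i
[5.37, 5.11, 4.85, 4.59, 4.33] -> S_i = 5.37 + -0.26*i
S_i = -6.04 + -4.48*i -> [-6.04, -10.52, -15.0, -19.48, -23.96]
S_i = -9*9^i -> [-9, -81, -729, -6561, -59049]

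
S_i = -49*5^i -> [-49, -245, -1225, -6125, -30625]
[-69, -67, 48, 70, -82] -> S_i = Random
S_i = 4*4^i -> [4, 16, 64, 256, 1024]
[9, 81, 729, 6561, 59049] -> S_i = 9*9^i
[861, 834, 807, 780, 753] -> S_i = 861 + -27*i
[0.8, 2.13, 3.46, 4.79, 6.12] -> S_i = 0.80 + 1.33*i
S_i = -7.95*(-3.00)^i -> [-7.95, 23.85, -71.55, 214.65, -643.95]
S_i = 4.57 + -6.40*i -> [4.57, -1.83, -8.23, -14.63, -21.03]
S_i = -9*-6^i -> [-9, 54, -324, 1944, -11664]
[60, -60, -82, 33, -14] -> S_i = Random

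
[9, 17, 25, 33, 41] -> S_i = 9 + 8*i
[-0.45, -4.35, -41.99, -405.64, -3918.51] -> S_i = -0.45*9.66^i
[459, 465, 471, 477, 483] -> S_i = 459 + 6*i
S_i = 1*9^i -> [1, 9, 81, 729, 6561]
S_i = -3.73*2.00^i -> [-3.73, -7.46, -14.92, -29.84, -59.68]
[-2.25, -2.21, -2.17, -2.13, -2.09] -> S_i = -2.25 + 0.04*i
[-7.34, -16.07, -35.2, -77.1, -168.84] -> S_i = -7.34*2.19^i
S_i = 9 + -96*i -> [9, -87, -183, -279, -375]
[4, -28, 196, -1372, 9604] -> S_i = 4*-7^i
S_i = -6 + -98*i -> [-6, -104, -202, -300, -398]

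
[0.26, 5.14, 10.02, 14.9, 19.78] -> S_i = 0.26 + 4.88*i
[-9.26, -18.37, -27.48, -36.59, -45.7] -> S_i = -9.26 + -9.11*i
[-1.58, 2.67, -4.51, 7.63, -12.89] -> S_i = -1.58*(-1.69)^i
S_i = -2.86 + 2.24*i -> [-2.86, -0.62, 1.62, 3.86, 6.1]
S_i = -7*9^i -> [-7, -63, -567, -5103, -45927]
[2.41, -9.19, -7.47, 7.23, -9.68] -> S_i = Random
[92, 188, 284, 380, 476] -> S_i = 92 + 96*i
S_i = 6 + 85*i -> [6, 91, 176, 261, 346]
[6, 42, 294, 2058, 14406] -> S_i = 6*7^i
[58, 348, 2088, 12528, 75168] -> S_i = 58*6^i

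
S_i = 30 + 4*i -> [30, 34, 38, 42, 46]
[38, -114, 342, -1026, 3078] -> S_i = 38*-3^i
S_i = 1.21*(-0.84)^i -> [1.21, -1.02, 0.85, -0.72, 0.6]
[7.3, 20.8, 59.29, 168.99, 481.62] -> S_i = 7.30*2.85^i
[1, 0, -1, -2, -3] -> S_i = 1 + -1*i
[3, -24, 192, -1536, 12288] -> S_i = 3*-8^i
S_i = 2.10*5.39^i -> [2.1, 11.32, 61.01, 328.84, 1772.45]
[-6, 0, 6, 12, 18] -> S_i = -6 + 6*i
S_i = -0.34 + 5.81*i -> [-0.34, 5.47, 11.28, 17.09, 22.9]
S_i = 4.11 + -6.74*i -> [4.11, -2.63, -9.37, -16.11, -22.85]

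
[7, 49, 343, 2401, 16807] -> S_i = 7*7^i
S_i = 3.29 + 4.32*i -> [3.29, 7.61, 11.93, 16.25, 20.57]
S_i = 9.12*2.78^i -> [9.12, 25.35, 70.48, 195.94, 544.72]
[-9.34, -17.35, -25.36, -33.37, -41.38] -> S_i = -9.34 + -8.01*i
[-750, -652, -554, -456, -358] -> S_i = -750 + 98*i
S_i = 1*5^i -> [1, 5, 25, 125, 625]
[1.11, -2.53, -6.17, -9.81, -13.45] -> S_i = 1.11 + -3.64*i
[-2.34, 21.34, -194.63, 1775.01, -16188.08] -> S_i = -2.34*(-9.12)^i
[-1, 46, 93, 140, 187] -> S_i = -1 + 47*i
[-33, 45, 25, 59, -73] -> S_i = Random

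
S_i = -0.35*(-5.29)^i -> [-0.35, 1.85, -9.79, 51.81, -274.09]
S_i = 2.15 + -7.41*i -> [2.15, -5.26, -12.67, -20.08, -27.49]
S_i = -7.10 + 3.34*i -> [-7.1, -3.76, -0.42, 2.92, 6.26]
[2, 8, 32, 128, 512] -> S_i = 2*4^i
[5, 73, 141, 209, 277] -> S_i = 5 + 68*i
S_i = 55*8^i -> [55, 440, 3520, 28160, 225280]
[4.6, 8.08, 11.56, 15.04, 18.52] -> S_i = 4.60 + 3.48*i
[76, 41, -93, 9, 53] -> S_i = Random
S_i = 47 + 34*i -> [47, 81, 115, 149, 183]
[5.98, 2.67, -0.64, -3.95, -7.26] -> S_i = 5.98 + -3.31*i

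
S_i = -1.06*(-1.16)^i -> [-1.06, 1.23, -1.43, 1.65, -1.92]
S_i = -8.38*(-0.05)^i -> [-8.38, 0.42, -0.02, 0.0, -0.0]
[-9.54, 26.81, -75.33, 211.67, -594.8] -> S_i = -9.54*(-2.81)^i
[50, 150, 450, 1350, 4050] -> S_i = 50*3^i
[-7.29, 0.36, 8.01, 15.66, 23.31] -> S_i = -7.29 + 7.65*i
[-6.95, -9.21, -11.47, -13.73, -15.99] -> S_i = -6.95 + -2.26*i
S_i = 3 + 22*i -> [3, 25, 47, 69, 91]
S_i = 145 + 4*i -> [145, 149, 153, 157, 161]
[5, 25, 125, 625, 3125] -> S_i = 5*5^i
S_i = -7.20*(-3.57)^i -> [-7.2, 25.7, -91.76, 327.59, -1169.51]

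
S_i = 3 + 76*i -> [3, 79, 155, 231, 307]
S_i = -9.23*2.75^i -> [-9.23, -25.38, -69.8, -191.96, -527.88]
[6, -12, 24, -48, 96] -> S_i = 6*-2^i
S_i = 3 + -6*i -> [3, -3, -9, -15, -21]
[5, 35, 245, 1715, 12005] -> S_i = 5*7^i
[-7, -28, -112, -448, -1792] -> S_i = -7*4^i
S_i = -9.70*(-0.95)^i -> [-9.7, 9.21, -8.75, 8.32, -7.9]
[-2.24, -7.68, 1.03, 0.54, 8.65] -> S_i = Random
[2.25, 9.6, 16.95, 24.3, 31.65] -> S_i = 2.25 + 7.35*i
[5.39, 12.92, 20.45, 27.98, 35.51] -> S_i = 5.39 + 7.53*i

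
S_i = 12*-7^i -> [12, -84, 588, -4116, 28812]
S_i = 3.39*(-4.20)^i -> [3.39, -14.24, 59.8, -251.16, 1054.86]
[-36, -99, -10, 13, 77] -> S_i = Random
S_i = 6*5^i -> [6, 30, 150, 750, 3750]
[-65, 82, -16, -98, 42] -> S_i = Random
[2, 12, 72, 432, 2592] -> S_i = 2*6^i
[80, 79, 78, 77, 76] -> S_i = 80 + -1*i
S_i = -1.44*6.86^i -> [-1.44, -9.88, -67.77, -464.87, -3189.03]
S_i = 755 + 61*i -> [755, 816, 877, 938, 999]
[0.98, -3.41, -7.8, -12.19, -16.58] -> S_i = 0.98 + -4.39*i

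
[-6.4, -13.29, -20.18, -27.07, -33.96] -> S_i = -6.40 + -6.89*i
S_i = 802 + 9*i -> [802, 811, 820, 829, 838]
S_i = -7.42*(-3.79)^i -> [-7.42, 28.12, -106.58, 403.94, -1530.95]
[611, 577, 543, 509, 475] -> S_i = 611 + -34*i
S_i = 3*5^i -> [3, 15, 75, 375, 1875]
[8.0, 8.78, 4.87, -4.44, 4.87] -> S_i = Random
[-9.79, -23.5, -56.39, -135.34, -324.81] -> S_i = -9.79*2.40^i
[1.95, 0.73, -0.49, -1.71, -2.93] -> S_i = 1.95 + -1.22*i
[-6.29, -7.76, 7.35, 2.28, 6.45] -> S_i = Random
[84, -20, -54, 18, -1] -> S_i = Random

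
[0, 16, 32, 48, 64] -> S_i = 0 + 16*i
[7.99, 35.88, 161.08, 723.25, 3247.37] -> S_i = 7.99*4.49^i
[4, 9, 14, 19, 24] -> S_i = 4 + 5*i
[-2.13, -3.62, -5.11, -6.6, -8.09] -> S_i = -2.13 + -1.49*i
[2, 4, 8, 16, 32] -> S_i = 2*2^i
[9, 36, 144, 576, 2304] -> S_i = 9*4^i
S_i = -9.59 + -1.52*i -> [-9.59, -11.11, -12.63, -14.15, -15.67]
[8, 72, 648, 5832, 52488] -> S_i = 8*9^i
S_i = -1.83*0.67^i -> [-1.83, -1.23, -0.82, -0.55, -0.37]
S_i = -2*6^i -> [-2, -12, -72, -432, -2592]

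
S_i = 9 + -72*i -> [9, -63, -135, -207, -279]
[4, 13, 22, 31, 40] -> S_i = 4 + 9*i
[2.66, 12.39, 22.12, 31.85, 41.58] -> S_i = 2.66 + 9.73*i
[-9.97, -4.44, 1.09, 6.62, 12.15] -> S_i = -9.97 + 5.53*i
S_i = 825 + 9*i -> [825, 834, 843, 852, 861]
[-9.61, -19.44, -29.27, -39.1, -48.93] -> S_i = -9.61 + -9.83*i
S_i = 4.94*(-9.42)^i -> [4.94, -46.53, 438.36, -4129.33, 38898.29]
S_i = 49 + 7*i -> [49, 56, 63, 70, 77]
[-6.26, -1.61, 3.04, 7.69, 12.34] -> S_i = -6.26 + 4.65*i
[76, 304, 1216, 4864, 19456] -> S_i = 76*4^i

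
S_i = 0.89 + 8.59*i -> [0.89, 9.48, 18.07, 26.66, 35.25]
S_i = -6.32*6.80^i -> [-6.32, -42.98, -292.24, -1987.21, -13513.03]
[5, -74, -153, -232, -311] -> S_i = 5 + -79*i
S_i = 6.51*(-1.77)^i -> [6.51, -11.52, 20.4, -36.1, 63.9]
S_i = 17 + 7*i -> [17, 24, 31, 38, 45]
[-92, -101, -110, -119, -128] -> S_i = -92 + -9*i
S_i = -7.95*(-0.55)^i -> [-7.95, 4.37, -2.4, 1.32, -0.73]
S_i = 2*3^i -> [2, 6, 18, 54, 162]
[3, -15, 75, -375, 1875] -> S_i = 3*-5^i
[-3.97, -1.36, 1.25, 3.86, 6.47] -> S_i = -3.97 + 2.61*i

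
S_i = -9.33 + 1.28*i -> [-9.33, -8.05, -6.77, -5.49, -4.21]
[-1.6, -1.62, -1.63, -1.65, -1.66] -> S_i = -1.60*1.01^i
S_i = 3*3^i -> [3, 9, 27, 81, 243]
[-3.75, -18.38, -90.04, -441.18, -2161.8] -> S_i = -3.75*4.90^i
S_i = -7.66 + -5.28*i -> [-7.66, -12.94, -18.22, -23.5, -28.78]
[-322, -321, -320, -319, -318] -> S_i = -322 + 1*i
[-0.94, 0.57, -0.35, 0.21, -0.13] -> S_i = -0.94*(-0.61)^i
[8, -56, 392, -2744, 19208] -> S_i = 8*-7^i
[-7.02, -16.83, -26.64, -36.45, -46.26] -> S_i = -7.02 + -9.81*i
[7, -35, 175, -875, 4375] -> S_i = 7*-5^i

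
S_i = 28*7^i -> [28, 196, 1372, 9604, 67228]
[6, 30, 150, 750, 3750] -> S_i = 6*5^i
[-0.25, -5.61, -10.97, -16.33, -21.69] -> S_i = -0.25 + -5.36*i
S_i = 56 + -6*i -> [56, 50, 44, 38, 32]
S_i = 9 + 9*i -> [9, 18, 27, 36, 45]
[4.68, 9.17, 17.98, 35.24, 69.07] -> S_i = 4.68*1.96^i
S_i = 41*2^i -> [41, 82, 164, 328, 656]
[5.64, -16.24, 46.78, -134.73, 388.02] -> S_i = 5.64*(-2.88)^i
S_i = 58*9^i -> [58, 522, 4698, 42282, 380538]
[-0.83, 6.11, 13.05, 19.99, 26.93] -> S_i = -0.83 + 6.94*i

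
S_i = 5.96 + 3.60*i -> [5.96, 9.56, 13.16, 16.76, 20.36]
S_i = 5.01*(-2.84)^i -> [5.01, -14.23, 40.41, -114.76, 325.92]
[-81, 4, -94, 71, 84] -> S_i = Random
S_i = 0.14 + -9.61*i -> [0.14, -9.47, -19.08, -28.69, -38.3]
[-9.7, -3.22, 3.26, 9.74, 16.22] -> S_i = -9.70 + 6.48*i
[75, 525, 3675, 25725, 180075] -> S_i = 75*7^i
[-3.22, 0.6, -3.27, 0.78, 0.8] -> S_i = Random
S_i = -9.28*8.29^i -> [-9.28, -76.93, -637.76, -5287.03, -43829.46]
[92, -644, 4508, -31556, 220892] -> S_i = 92*-7^i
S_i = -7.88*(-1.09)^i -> [-7.88, 8.59, -9.36, 10.2, -11.12]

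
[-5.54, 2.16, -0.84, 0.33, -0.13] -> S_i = -5.54*(-0.39)^i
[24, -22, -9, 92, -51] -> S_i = Random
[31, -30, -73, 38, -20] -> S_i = Random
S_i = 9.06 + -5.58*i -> [9.06, 3.48, -2.1, -7.68, -13.26]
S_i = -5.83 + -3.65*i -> [-5.83, -9.48, -13.13, -16.78, -20.43]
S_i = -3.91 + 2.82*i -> [-3.91, -1.09, 1.73, 4.55, 7.37]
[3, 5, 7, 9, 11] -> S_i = 3 + 2*i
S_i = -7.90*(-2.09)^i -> [-7.9, 16.51, -34.51, 72.12, -150.73]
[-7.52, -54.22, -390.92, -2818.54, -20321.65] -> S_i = -7.52*7.21^i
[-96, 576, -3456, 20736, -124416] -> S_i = -96*-6^i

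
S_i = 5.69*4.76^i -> [5.69, 27.08, 128.92, 613.67, 2921.06]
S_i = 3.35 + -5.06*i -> [3.35, -1.71, -6.77, -11.83, -16.89]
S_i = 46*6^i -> [46, 276, 1656, 9936, 59616]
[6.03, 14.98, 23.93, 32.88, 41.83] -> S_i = 6.03 + 8.95*i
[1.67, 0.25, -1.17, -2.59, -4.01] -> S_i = 1.67 + -1.42*i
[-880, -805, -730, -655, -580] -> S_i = -880 + 75*i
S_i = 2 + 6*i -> [2, 8, 14, 20, 26]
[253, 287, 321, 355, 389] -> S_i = 253 + 34*i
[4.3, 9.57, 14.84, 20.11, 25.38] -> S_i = 4.30 + 5.27*i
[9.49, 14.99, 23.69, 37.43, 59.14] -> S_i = 9.49*1.58^i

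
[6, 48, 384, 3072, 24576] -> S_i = 6*8^i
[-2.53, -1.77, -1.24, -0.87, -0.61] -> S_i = -2.53*0.70^i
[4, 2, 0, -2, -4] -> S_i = 4 + -2*i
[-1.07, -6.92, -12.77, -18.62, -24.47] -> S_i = -1.07 + -5.85*i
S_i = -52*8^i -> [-52, -416, -3328, -26624, -212992]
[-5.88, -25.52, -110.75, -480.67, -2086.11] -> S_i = -5.88*4.34^i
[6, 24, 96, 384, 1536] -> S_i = 6*4^i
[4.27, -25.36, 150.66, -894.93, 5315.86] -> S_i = 4.27*(-5.94)^i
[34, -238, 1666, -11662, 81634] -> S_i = 34*-7^i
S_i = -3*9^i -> [-3, -27, -243, -2187, -19683]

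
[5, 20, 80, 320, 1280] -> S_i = 5*4^i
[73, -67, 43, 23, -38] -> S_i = Random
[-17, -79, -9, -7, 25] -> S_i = Random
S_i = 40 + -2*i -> [40, 38, 36, 34, 32]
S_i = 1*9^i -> [1, 9, 81, 729, 6561]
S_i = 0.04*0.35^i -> [0.04, 0.01, 0.0, 0.0, 0.0]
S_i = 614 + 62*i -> [614, 676, 738, 800, 862]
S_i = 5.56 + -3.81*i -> [5.56, 1.75, -2.06, -5.87, -9.68]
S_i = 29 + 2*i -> [29, 31, 33, 35, 37]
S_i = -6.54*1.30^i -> [-6.54, -8.5, -11.05, -14.37, -18.68]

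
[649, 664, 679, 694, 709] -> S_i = 649 + 15*i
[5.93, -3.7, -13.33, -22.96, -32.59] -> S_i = 5.93 + -9.63*i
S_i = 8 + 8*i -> [8, 16, 24, 32, 40]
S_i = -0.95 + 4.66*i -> [-0.95, 3.71, 8.37, 13.03, 17.69]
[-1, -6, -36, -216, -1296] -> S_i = -1*6^i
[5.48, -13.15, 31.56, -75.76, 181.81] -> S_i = 5.48*(-2.40)^i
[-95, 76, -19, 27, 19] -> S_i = Random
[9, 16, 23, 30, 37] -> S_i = 9 + 7*i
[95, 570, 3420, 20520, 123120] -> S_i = 95*6^i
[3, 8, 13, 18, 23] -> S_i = 3 + 5*i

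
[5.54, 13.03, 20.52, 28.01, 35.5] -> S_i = 5.54 + 7.49*i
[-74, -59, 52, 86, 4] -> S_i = Random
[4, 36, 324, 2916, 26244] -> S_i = 4*9^i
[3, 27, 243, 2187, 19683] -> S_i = 3*9^i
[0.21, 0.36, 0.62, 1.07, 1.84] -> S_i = 0.21*1.72^i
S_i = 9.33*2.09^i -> [9.33, 19.5, 40.75, 85.18, 178.02]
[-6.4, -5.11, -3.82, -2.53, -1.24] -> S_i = -6.40 + 1.29*i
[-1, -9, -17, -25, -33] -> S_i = -1 + -8*i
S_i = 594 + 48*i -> [594, 642, 690, 738, 786]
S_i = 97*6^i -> [97, 582, 3492, 20952, 125712]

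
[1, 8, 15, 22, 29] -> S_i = 1 + 7*i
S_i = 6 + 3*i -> [6, 9, 12, 15, 18]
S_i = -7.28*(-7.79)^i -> [-7.28, 56.71, -441.78, 3441.47, -26809.04]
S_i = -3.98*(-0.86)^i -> [-3.98, 3.42, -2.94, 2.53, -2.18]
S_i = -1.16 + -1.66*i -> [-1.16, -2.82, -4.48, -6.14, -7.8]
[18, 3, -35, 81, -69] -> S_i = Random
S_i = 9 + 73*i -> [9, 82, 155, 228, 301]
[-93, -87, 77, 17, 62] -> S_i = Random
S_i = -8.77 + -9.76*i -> [-8.77, -18.53, -28.29, -38.05, -47.81]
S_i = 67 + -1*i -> [67, 66, 65, 64, 63]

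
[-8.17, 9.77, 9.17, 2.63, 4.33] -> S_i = Random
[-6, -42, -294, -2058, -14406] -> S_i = -6*7^i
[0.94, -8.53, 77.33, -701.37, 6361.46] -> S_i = 0.94*(-9.07)^i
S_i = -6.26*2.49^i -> [-6.26, -15.59, -38.81, -96.64, -240.64]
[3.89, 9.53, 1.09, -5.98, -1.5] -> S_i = Random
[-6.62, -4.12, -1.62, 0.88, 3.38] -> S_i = -6.62 + 2.50*i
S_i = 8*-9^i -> [8, -72, 648, -5832, 52488]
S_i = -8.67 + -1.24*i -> [-8.67, -9.91, -11.15, -12.39, -13.63]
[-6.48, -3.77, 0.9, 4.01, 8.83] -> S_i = Random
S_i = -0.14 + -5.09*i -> [-0.14, -5.23, -10.32, -15.41, -20.5]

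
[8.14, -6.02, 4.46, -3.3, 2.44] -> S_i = 8.14*(-0.74)^i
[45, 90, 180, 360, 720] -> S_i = 45*2^i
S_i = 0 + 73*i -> [0, 73, 146, 219, 292]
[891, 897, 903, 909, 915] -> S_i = 891 + 6*i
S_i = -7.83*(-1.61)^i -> [-7.83, 12.61, -20.3, 32.68, -52.61]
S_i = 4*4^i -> [4, 16, 64, 256, 1024]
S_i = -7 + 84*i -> [-7, 77, 161, 245, 329]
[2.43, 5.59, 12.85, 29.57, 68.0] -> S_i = 2.43*2.30^i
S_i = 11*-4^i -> [11, -44, 176, -704, 2816]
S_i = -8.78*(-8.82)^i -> [-8.78, 77.44, -683.02, 6024.21, -53133.55]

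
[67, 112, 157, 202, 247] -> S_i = 67 + 45*i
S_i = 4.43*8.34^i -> [4.43, 36.95, 308.13, 2569.82, 21432.26]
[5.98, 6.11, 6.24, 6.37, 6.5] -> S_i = 5.98 + 0.13*i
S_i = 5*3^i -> [5, 15, 45, 135, 405]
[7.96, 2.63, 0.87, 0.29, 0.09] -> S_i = 7.96*0.33^i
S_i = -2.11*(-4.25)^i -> [-2.11, 8.97, -38.11, 161.98, -688.4]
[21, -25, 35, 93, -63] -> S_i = Random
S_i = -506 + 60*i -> [-506, -446, -386, -326, -266]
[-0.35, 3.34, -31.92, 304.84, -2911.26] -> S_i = -0.35*(-9.55)^i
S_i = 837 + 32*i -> [837, 869, 901, 933, 965]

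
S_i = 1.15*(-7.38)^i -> [1.15, -8.49, 62.63, -462.24, 3411.33]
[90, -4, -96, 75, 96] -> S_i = Random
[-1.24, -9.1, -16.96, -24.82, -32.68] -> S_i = -1.24 + -7.86*i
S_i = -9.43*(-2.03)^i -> [-9.43, 19.14, -38.86, 78.89, -160.14]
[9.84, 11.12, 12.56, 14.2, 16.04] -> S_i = 9.84*1.13^i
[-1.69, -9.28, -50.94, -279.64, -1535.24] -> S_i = -1.69*5.49^i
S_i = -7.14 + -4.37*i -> [-7.14, -11.51, -15.88, -20.25, -24.62]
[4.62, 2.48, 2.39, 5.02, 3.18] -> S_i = Random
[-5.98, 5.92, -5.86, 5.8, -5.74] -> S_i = -5.98*(-0.99)^i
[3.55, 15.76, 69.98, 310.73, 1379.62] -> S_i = 3.55*4.44^i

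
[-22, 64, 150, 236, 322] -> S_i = -22 + 86*i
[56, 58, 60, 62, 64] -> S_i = 56 + 2*i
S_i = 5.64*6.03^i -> [5.64, 34.01, 205.08, 1236.61, 7456.73]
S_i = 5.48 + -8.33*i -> [5.48, -2.85, -11.18, -19.51, -27.84]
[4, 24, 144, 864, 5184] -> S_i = 4*6^i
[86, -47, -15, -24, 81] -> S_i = Random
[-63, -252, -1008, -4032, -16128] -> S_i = -63*4^i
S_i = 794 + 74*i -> [794, 868, 942, 1016, 1090]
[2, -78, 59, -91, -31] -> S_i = Random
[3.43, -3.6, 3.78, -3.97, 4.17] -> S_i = 3.43*(-1.05)^i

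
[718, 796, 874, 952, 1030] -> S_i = 718 + 78*i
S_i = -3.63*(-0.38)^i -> [-3.63, 1.38, -0.52, 0.2, -0.08]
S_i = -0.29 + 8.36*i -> [-0.29, 8.07, 16.43, 24.79, 33.15]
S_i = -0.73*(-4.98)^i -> [-0.73, 3.64, -18.1, 90.16, -448.99]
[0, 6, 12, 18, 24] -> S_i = 0 + 6*i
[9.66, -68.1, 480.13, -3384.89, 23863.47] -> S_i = 9.66*(-7.05)^i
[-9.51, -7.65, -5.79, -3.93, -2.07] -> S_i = -9.51 + 1.86*i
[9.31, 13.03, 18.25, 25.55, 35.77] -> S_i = 9.31*1.40^i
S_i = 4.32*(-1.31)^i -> [4.32, -5.66, 7.41, -9.71, 12.72]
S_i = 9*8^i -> [9, 72, 576, 4608, 36864]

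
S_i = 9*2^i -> [9, 18, 36, 72, 144]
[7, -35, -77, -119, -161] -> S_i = 7 + -42*i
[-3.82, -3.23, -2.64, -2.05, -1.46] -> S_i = -3.82 + 0.59*i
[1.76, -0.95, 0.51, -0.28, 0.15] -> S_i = 1.76*(-0.54)^i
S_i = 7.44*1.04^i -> [7.44, 7.74, 8.05, 8.37, 8.7]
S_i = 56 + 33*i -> [56, 89, 122, 155, 188]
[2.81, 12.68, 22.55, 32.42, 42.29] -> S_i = 2.81 + 9.87*i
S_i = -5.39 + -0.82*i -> [-5.39, -6.21, -7.03, -7.85, -8.67]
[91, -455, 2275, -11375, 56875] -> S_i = 91*-5^i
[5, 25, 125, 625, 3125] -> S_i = 5*5^i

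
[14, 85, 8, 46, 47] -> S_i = Random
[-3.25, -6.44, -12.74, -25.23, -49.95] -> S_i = -3.25*1.98^i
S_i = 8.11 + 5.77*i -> [8.11, 13.88, 19.65, 25.42, 31.19]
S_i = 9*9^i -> [9, 81, 729, 6561, 59049]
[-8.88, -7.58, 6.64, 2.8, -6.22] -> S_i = Random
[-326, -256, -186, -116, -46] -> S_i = -326 + 70*i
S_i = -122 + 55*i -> [-122, -67, -12, 43, 98]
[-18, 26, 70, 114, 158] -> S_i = -18 + 44*i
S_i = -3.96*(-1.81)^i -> [-3.96, 7.17, -12.97, 23.48, -42.5]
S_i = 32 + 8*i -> [32, 40, 48, 56, 64]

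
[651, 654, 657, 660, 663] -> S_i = 651 + 3*i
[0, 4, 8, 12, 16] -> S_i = 0 + 4*i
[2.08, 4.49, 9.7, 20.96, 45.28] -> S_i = 2.08*2.16^i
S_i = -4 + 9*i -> [-4, 5, 14, 23, 32]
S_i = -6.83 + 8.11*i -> [-6.83, 1.28, 9.39, 17.5, 25.61]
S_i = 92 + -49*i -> [92, 43, -6, -55, -104]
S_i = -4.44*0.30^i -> [-4.44, -1.33, -0.4, -0.12, -0.04]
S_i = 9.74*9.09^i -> [9.74, 88.54, 804.8, 7315.61, 66498.9]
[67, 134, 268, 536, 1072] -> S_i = 67*2^i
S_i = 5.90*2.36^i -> [5.9, 13.92, 32.86, 77.55, 183.02]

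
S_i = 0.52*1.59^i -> [0.52, 0.83, 1.31, 2.09, 3.32]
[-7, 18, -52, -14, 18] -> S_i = Random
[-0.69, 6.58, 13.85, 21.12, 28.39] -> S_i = -0.69 + 7.27*i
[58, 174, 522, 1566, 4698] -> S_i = 58*3^i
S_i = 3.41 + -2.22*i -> [3.41, 1.19, -1.03, -3.25, -5.47]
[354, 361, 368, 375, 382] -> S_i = 354 + 7*i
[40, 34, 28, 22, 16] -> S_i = 40 + -6*i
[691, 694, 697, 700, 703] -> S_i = 691 + 3*i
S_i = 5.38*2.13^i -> [5.38, 11.46, 24.41, 51.99, 110.74]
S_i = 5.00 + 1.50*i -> [5.0, 6.5, 8.0, 9.5, 11.0]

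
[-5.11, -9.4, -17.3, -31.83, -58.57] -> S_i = -5.11*1.84^i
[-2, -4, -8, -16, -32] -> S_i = -2*2^i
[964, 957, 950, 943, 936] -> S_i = 964 + -7*i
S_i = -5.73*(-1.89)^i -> [-5.73, 10.83, -20.47, 38.68, -73.11]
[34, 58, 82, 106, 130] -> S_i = 34 + 24*i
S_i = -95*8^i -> [-95, -760, -6080, -48640, -389120]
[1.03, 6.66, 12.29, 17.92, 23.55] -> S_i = 1.03 + 5.63*i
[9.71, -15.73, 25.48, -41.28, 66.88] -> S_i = 9.71*(-1.62)^i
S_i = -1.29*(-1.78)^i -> [-1.29, 2.3, -4.09, 7.28, -12.95]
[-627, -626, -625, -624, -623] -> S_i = -627 + 1*i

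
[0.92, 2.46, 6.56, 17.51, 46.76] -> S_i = 0.92*2.67^i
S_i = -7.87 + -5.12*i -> [-7.87, -12.99, -18.11, -23.23, -28.35]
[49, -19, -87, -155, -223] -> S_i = 49 + -68*i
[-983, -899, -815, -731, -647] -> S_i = -983 + 84*i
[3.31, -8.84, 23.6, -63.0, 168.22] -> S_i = 3.31*(-2.67)^i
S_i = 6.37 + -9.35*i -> [6.37, -2.98, -12.33, -21.68, -31.03]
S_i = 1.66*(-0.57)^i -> [1.66, -0.95, 0.54, -0.31, 0.18]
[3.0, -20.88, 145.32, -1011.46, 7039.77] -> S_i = 3.00*(-6.96)^i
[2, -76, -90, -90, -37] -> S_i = Random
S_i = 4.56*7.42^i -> [4.56, 33.84, 251.06, 1862.84, 13822.3]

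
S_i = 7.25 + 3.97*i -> [7.25, 11.22, 15.19, 19.16, 23.13]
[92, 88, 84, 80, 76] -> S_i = 92 + -4*i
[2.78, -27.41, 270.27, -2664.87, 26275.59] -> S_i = 2.78*(-9.86)^i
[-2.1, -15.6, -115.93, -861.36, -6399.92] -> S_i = -2.10*7.43^i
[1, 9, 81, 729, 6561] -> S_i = 1*9^i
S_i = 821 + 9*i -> [821, 830, 839, 848, 857]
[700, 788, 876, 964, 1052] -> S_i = 700 + 88*i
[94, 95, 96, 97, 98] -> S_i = 94 + 1*i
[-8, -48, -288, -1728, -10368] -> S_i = -8*6^i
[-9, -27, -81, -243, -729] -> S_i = -9*3^i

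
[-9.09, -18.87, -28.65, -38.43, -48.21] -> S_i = -9.09 + -9.78*i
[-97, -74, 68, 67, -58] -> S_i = Random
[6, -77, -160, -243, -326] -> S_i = 6 + -83*i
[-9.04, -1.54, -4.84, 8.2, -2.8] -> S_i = Random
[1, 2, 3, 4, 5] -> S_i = 1 + 1*i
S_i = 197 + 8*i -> [197, 205, 213, 221, 229]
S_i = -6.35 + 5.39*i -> [-6.35, -0.96, 4.43, 9.82, 15.21]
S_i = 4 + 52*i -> [4, 56, 108, 160, 212]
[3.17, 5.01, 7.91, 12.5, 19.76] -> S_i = 3.17*1.58^i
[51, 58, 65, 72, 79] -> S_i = 51 + 7*i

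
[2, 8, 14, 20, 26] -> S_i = 2 + 6*i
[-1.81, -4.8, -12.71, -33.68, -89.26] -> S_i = -1.81*2.65^i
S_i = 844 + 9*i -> [844, 853, 862, 871, 880]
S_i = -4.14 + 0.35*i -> [-4.14, -3.79, -3.44, -3.09, -2.74]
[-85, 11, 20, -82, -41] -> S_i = Random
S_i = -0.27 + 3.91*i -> [-0.27, 3.64, 7.55, 11.46, 15.37]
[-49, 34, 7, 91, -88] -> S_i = Random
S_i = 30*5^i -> [30, 150, 750, 3750, 18750]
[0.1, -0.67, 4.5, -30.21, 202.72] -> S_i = 0.10*(-6.71)^i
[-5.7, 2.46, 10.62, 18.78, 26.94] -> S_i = -5.70 + 8.16*i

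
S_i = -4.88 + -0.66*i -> [-4.88, -5.54, -6.2, -6.86, -7.52]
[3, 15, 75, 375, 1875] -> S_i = 3*5^i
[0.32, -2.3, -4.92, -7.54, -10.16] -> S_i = 0.32 + -2.62*i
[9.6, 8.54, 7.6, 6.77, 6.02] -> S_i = 9.60*0.89^i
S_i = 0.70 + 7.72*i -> [0.7, 8.42, 16.14, 23.86, 31.58]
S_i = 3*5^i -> [3, 15, 75, 375, 1875]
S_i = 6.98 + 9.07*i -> [6.98, 16.05, 25.12, 34.19, 43.26]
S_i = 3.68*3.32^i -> [3.68, 12.22, 40.56, 134.67, 447.1]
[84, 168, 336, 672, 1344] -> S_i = 84*2^i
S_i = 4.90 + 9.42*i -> [4.9, 14.32, 23.74, 33.16, 42.58]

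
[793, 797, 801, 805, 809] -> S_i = 793 + 4*i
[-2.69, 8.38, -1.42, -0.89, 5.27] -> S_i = Random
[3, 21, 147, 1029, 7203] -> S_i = 3*7^i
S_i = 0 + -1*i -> [0, -1, -2, -3, -4]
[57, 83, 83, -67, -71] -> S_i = Random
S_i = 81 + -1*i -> [81, 80, 79, 78, 77]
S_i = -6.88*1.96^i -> [-6.88, -13.48, -26.43, -51.8, -101.53]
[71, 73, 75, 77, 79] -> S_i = 71 + 2*i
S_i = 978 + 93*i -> [978, 1071, 1164, 1257, 1350]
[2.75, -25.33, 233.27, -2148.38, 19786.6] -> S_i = 2.75*(-9.21)^i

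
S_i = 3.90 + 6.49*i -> [3.9, 10.39, 16.88, 23.37, 29.86]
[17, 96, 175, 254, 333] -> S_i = 17 + 79*i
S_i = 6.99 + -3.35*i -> [6.99, 3.64, 0.29, -3.06, -6.41]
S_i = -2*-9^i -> [-2, 18, -162, 1458, -13122]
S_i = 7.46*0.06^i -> [7.46, 0.45, 0.03, 0.0, 0.0]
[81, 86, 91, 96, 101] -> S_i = 81 + 5*i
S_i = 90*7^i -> [90, 630, 4410, 30870, 216090]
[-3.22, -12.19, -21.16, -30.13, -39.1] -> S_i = -3.22 + -8.97*i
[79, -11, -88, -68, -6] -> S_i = Random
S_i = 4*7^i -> [4, 28, 196, 1372, 9604]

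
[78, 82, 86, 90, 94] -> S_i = 78 + 4*i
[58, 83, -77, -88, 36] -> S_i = Random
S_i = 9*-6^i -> [9, -54, 324, -1944, 11664]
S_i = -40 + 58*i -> [-40, 18, 76, 134, 192]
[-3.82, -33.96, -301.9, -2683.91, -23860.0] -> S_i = -3.82*8.89^i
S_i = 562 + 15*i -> [562, 577, 592, 607, 622]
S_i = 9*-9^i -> [9, -81, 729, -6561, 59049]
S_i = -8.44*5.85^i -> [-8.44, -49.37, -288.84, -1689.7, -9884.76]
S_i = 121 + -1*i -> [121, 120, 119, 118, 117]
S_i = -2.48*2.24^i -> [-2.48, -5.56, -12.44, -27.87, -62.44]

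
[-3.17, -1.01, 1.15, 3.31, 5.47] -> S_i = -3.17 + 2.16*i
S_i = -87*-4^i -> [-87, 348, -1392, 5568, -22272]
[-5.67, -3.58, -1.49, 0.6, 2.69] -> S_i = -5.67 + 2.09*i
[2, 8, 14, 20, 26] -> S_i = 2 + 6*i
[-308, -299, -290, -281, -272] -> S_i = -308 + 9*i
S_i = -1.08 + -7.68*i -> [-1.08, -8.76, -16.44, -24.12, -31.8]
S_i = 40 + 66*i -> [40, 106, 172, 238, 304]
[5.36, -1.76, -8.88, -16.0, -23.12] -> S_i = 5.36 + -7.12*i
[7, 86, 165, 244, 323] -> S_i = 7 + 79*i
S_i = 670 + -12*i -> [670, 658, 646, 634, 622]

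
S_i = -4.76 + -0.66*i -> [-4.76, -5.42, -6.08, -6.74, -7.4]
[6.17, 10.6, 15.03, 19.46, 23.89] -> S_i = 6.17 + 4.43*i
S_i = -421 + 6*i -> [-421, -415, -409, -403, -397]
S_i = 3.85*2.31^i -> [3.85, 8.89, 20.54, 47.46, 109.62]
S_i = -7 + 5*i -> [-7, -2, 3, 8, 13]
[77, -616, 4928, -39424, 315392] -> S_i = 77*-8^i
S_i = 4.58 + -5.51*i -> [4.58, -0.93, -6.44, -11.95, -17.46]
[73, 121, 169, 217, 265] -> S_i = 73 + 48*i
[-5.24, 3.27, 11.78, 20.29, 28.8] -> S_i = -5.24 + 8.51*i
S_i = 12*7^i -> [12, 84, 588, 4116, 28812]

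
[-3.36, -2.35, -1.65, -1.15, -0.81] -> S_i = -3.36*0.70^i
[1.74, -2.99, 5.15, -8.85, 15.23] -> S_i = 1.74*(-1.72)^i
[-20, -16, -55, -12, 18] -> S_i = Random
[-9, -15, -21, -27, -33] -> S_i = -9 + -6*i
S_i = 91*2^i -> [91, 182, 364, 728, 1456]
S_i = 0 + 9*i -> [0, 9, 18, 27, 36]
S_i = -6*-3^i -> [-6, 18, -54, 162, -486]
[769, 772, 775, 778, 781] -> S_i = 769 + 3*i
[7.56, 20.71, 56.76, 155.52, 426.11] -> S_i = 7.56*2.74^i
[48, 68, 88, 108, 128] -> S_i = 48 + 20*i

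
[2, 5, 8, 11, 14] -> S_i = 2 + 3*i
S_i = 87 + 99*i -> [87, 186, 285, 384, 483]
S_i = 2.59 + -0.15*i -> [2.59, 2.44, 2.29, 2.14, 1.99]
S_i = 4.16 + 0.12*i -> [4.16, 4.28, 4.4, 4.52, 4.64]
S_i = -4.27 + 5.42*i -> [-4.27, 1.15, 6.57, 11.99, 17.41]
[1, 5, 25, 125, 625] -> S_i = 1*5^i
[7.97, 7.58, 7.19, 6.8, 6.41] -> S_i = 7.97 + -0.39*i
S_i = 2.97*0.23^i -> [2.97, 0.68, 0.16, 0.04, 0.01]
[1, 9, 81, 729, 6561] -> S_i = 1*9^i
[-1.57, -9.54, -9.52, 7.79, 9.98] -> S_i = Random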